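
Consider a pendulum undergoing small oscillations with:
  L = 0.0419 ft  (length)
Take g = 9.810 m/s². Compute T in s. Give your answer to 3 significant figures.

0.227 s

Directly: T = 2π√(L/g).
L = 0.0419 ft = 0.01277 m; g = 9.810 m/s².
T = 0.2267 s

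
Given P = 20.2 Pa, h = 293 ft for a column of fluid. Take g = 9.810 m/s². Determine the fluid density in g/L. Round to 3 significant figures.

0.0231 g/L

Solving P = ρ·g·h for ρ: ρ = P/(g·h).
P = 20.2 Pa; h = 293 ft = 89.31 m; g = 9.810 m/s².
ρ = 0.02306 kg/m³
Since 1 g/L = 1 kg/m³, 0.02306 g/L.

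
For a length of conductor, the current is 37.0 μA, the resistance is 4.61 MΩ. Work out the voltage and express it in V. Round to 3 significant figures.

171 V

From Ohm's law: V = IR.
I = 37.0 μA = 3.700×10^-5 A; R = 4.61 MΩ = 4.610×10^6 Ω.
V = 170.6 V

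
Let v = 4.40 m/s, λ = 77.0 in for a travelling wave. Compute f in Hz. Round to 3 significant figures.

Rearranging v = f·λ for f: f = v/λ.
v = 4.40 m/s; λ = 77.0 in = 1.956 m.
f = 2.250 Hz

2.25 Hz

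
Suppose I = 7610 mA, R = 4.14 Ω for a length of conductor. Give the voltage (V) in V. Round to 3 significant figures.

31.5 V

V is given directly by: V = IR.
I = 7610 mA = 7.610 A; R = 4.14 Ω.
V = 31.51 V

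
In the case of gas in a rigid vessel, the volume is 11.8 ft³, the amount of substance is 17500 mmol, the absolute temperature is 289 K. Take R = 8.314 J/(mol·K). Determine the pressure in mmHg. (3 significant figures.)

944 mmHg

From the ideal-gas law: P = nRT/V.
V = 11.8 ft³ = 0.3341 m³; n = 17500 mmol = 17.50 mol; T = 289 K; R = 8.314 J/(mol·K).
P = 1.258×10^5 Pa
1.258×10^5 Pa × (1 mmHg / 133.3 Pa) = 943.9 mmHg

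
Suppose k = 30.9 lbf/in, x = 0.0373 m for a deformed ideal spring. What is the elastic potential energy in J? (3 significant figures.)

U is given directly by: U = ½kx².
k = 30.9 lbf/in = 5411 N/m; x = 0.0373 m.
U = 3.764 J  (the unit combination reduces to kg·m²/s² = J)

3.76 J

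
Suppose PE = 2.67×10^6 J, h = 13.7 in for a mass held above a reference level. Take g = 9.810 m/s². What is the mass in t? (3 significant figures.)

Rearranging PE = m·g·h for m: m = PE/(g·h).
PE = 2.67×10^6 J; h = 13.7 in = 0.3480 m; g = 9.810 m/s².
m = 7.821×10^5 kg
7.821×10^5 kg × (1 t / 1000 kg) = 782.1 t

782 t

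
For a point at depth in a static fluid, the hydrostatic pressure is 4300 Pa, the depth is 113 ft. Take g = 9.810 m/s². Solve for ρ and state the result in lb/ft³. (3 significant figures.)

Rearranging P = ρ·g·h for ρ: ρ = P/(g·h).
P = 4300 Pa; h = 113 ft = 34.44 m; g = 9.810 m/s².
ρ = 12.73 kg/m³
12.73 kg/m³ × (1 lb/ft³ / 16.02 kg/m³) = 0.7945 lb/ft³

0.794 lb/ft³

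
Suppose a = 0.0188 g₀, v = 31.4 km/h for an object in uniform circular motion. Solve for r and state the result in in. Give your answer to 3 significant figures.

16200 in

Rearranging a = v²/r for r: r = v²/a.
a = 0.0188 g₀ = 0.1844 m/s²; v = 31.4 km/h = 8.722 m/s.
r = 412.6 m
412.6 m × (1 in / 0.02540 m) = 16246 in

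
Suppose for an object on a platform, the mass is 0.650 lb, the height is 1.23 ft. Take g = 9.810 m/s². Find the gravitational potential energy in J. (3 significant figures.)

Directly: PE = mgh.
m = 0.650 lb = 0.2948 kg; h = 1.23 ft = 0.3749 m; g = 9.810 m/s².
PE = 1.084 J

1.08 J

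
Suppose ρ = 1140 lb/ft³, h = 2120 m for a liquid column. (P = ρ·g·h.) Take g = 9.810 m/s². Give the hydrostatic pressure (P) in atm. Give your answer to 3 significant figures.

P is given directly by: P = ρgh.
ρ = 1140 lb/ft³ = 18261 kg/m³; h = 2120 m; g = 9.810 m/s².
P = 3.798×10^8 Pa
3.798×10^8 Pa × (1 atm / 1.013×10^5 Pa) = 3748 atm

3750 atm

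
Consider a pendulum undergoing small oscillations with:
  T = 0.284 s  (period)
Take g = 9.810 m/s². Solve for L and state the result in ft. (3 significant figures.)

0.0658 ft

Solving T = 2π√(L/g) for L: L = g·(T/2π)².
T = 0.284 s; g = 9.810 m/s².
L = 0.02004 m
0.02004 m × (1 ft / 0.3048 m) = 0.06576 ft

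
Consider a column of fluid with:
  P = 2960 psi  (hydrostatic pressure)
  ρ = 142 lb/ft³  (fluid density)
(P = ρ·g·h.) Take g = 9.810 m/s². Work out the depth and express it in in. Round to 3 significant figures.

Rearranging P = ρ·g·h for h: h = P/(ρ·g).
P = 2960 psi = 2.041×10^7 Pa; ρ = 142 lb/ft³ = 2275 kg/m³; g = 9.810 m/s².
h = 914.6 m
914.6 m × (1 in / 0.02540 m) = 36008 in

36000 in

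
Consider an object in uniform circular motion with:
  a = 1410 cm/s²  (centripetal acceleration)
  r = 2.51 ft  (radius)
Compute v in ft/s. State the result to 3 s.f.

Rearranging a = v²/r for v: v = √(a·r).
a = 1410 cm/s² = 14.10 m/s²; r = 2.51 ft = 0.7650 m.
v = 3.284 m/s
3.284 m/s × (1 ft/s / 0.3048 m/s) = 10.78 ft/s

10.8 ft/s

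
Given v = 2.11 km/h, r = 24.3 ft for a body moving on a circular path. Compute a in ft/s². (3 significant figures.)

a is given directly by: a = v²/r.
v = 2.11 km/h = 0.5861 m/s; r = 24.3 ft = 7.407 m.
a = 0.04638 m/s²
0.04638 m/s² × (1 ft/s² / 0.3048 m/s²) = 0.1522 ft/s²

0.152 ft/s²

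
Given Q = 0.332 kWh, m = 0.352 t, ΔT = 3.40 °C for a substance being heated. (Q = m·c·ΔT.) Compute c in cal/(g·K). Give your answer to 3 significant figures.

0.239 cal/(g·K)

Rearranging Q = m·c·ΔT for c: c = Q/(m·ΔT).
Q = 0.332 kWh = 1.195×10^6 J; m = 0.352 t = 352.0 kg; ΔT = 3.40 °C = 3.400 K.
c = 998.7 J/(kg·K)
998.7 J/(kg·K) × (1 cal/(g·K) / 4184 J/(kg·K)) = 0.2387 cal/(g·K)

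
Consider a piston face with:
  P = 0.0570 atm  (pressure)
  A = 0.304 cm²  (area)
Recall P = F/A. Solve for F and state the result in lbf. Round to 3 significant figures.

0.0395 lbf

Rearranging: F = P·A.
P = 0.0570 atm = 5776 Pa; A = 0.304 cm² = 3.040×10^-5 m².
F = 0.1756 N  (the unit combination reduces to kg·m/s² = N)
0.1756 N × (1 lbf / 4.448 N) = 0.03947 lbf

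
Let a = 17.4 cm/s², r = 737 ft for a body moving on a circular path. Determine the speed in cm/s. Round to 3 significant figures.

625 cm/s

Rearranging: v = √(a·r).
a = 17.4 cm/s² = 0.1740 m/s²; r = 737 ft = 224.6 m.
v = 6.252 m/s
6.252 m/s × (1 cm/s / 0.01000 m/s) = 625.2 cm/s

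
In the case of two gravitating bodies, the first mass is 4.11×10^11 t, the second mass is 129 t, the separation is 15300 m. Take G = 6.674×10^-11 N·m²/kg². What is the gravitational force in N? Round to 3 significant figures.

15.1 N

From Newton's law of gravitation: F = Gm₁m₂/r².
m₁ = 4.11×10^11 t = 4.110×10^14 kg; m₂ = 129 t = 1.290×10^5 kg; r = 15300 m; G = 6.674×10^-11 N·m²/kg².
F = 15.12 N  (the unit combination reduces to kg·m/s² = N)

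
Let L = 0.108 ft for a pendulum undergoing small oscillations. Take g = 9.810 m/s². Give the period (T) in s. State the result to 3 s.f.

0.364 s

Directly: T = 2π√(L/g).
L = 0.108 ft = 0.03292 m; g = 9.810 m/s².
T = 0.3640 s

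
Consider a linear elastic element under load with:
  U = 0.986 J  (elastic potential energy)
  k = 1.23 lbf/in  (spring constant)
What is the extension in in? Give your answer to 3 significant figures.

Rearranging U = ½k·x² for x: x = √(2U/k).
U = 0.986 J; k = 1.23 lbf/in = 215.4 N/m.
x = 0.09568 m
0.09568 m × (1 in / 0.02540 m) = 3.767 in

3.77 in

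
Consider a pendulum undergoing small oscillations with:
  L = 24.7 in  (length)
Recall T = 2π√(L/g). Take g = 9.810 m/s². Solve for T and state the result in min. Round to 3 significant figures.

Directly: T = 2π√(L/g).
L = 24.7 in = 0.6274 m; g = 9.810 m/s².
T = 1.589 s
1.589 s × (1 min / 60.00 s) = 0.02648 min

0.0265 min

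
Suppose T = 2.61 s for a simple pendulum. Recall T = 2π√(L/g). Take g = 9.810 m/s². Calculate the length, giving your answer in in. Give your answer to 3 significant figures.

Rearranging: L = g·(T/2π)².
T = 2.61 s; g = 9.810 m/s².
L = 1.693 m
1.693 m × (1 in / 0.02540 m) = 66.64 in

66.6 in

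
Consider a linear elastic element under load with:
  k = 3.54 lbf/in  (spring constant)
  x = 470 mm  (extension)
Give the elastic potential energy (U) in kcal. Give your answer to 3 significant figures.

Directly: U = ½kx².
k = 3.54 lbf/in = 619.9 N/m; x = 470 mm = 0.4700 m.
U = 68.47 J
68.47 J × (1 kcal / 4184 J) = 0.01637 kcal

0.0164 kcal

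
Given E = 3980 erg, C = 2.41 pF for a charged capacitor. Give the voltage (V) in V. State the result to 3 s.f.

18200 V

Rearranging E = ½C·V² for V: V = √(2E/C).
E = 3980 erg = 3.980×10^-4 J; C = 2.41 pF = 2.410×10^-12 F.
V = 18174 V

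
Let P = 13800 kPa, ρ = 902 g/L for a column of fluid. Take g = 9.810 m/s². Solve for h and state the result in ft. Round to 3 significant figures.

5120 ft

Rearranging: h = P/(ρ·g).
P = 13800 kPa = 1.380×10^7 Pa; ρ = 902 g/L = 902.0 kg/m³; g = 9.810 m/s².
h = 1560 m
1560 m × (1 ft / 0.3048 m) = 5117 ft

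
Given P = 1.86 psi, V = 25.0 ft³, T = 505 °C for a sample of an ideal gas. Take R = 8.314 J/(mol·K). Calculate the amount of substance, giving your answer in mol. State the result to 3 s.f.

Solving PV = nRT for n: n = PV/(RT).
P = 1.86 psi = 12824 Pa; V = 25.0 ft³ = 0.7079 m³; T = 505 °C = 778.1 K; R = 8.314 J/(mol·K).
n = 1.403 mol

1.40 mol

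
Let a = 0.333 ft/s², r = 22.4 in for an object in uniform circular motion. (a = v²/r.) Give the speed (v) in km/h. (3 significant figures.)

Solving a = v²/r for v: v = √(a·r).
a = 0.333 ft/s² = 0.1015 m/s²; r = 22.4 in = 0.5690 m.
v = 0.2403 m/s
0.2403 m/s × (1 km/h / 0.2778 m/s) = 0.8651 km/h

0.865 km/h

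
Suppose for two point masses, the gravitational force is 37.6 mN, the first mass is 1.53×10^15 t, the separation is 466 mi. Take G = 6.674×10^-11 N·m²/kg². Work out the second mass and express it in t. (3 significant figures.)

Rearranging: m₂ = F·r²/(G·m₁).
F = 37.6 mN = 0.03760 N; m₁ = 1.53×10^15 t = 1.530×10^18 kg; r = 466 mi = 7.500×10^5 m; G = 6.674×10^-11 N·m²/kg².
m₂ = 207.1 kg
207.1 kg × (1 t / 1000 kg) = 0.2071 t

0.207 t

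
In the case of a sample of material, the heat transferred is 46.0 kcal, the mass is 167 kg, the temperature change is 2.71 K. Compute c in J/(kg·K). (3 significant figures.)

Rearranging Q = m·c·ΔT for c: c = Q/(m·ΔT).
Q = 46.0 kcal = 1.925×10^5 J; m = 167 kg; ΔT = 2.71 K.
c = 425.3 J/(kg·K)

425 J/(kg·K)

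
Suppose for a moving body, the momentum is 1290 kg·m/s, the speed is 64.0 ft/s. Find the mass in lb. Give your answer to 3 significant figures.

Rearranging p = m·v for m: m = p/v.
p = 1290 kg·m/s; v = 64.0 ft/s = 19.51 m/s.
m = 66.13 kg
66.13 kg × (1 lb / 0.4536 kg) = 145.8 lb

146 lb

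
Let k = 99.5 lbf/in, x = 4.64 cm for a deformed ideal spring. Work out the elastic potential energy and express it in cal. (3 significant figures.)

U is given directly by: U = ½kx².
k = 99.5 lbf/in = 17425 N/m; x = 4.64 cm = 0.04640 m.
U = 18.76 J
18.76 J × (1 cal / 4.184 J) = 4.483 cal

4.48 cal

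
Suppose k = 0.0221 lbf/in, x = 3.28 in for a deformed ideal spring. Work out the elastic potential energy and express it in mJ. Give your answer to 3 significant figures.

Directly: U = ½kx².
k = 0.0221 lbf/in = 3.870 N/m; x = 3.28 in = 0.08331 m.
U = 0.01343 J
0.01343 J × (1 mJ / 0.001000 J) = 13.43 mJ

13.4 mJ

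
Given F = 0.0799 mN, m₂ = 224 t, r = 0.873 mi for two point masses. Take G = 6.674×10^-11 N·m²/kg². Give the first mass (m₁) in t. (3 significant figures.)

10500 t

Rearranging: m₁ = F·r²/(G·m₂).
F = 0.0799 mN = 7.990×10^-5 N; m₂ = 224 t = 2.240×10^5 kg; r = 0.873 mi = 1405 m; G = 6.674×10^-11 N·m²/kg².
m₁ = 1.055×10^7 kg
1.055×10^7 kg × (1 t / 1000 kg) = 10550 t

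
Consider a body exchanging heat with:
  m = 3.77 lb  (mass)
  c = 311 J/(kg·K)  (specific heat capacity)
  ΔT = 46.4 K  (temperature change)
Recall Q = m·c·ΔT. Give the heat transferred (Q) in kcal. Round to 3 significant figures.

5.90 kcal

Directly: Q = mcΔT.
m = 3.77 lb = 1.710 kg; c = 311 J/(kg·K); ΔT = 46.4 K.
Q = 24677 J
24677 J × (1 kcal / 4184 J) = 5.898 kcal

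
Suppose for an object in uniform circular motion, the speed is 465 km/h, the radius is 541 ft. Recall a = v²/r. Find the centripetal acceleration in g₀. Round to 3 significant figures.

Directly: a = v²/r.
v = 465 km/h = 129.2 m/s; r = 541 ft = 164.9 m.
a = 101.2 m/s²
101.2 m/s² × (1 g₀ / 9.807 m/s²) = 10.32 g₀

10.3 g₀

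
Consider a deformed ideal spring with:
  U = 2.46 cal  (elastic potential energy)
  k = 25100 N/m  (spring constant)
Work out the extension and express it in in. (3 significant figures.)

1.13 in

Solving U = ½k·x² for x: x = √(2U/k).
U = 2.46 cal = 10.29 J; k = 25100 N/m.
x = 0.02864 m
0.02864 m × (1 in / 0.02540 m) = 1.127 in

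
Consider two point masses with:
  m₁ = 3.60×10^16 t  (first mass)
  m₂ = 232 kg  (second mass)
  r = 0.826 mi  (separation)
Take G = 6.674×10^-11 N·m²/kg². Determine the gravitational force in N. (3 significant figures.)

F is given directly by: F = Gm₁m₂/r².
m₁ = 3.60×10^16 t = 3.600×10^19 kg; m₂ = 232 kg; r = 0.826 mi = 1329 m; G = 6.674×10^-11 N·m²/kg².
F = 3.154×10^5 N  (the unit combination reduces to kg·m/s² = N)

3.15×10^5 N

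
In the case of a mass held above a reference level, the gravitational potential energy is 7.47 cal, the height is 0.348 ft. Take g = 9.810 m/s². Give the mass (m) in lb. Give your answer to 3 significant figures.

66.2 lb

Rearranging PE = m·g·h for m: m = PE/(g·h).
PE = 7.47 cal = 31.25 J; h = 0.348 ft = 0.1061 m; g = 9.810 m/s².
m = 30.04 kg
30.04 kg × (1 lb / 0.4536 kg) = 66.22 lb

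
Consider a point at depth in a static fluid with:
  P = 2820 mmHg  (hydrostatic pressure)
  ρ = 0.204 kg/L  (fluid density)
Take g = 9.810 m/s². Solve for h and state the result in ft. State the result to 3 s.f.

616 ft

Rearranging P = ρ·g·h for h: h = P/(ρ·g).
P = 2820 mmHg = 3.760×10^5 Pa; ρ = 0.204 kg/L = 204.0 kg/m³; g = 9.810 m/s².
h = 187.9 m
187.9 m × (1 ft / 0.3048 m) = 616.4 ft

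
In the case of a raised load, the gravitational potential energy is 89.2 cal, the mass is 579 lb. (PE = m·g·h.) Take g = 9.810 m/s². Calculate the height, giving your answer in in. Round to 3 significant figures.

5.70 in

Solving PE = m·g·h for h: h = PE/(m·g).
PE = 89.2 cal = 373.2 J; m = 579 lb = 262.6 kg; g = 9.810 m/s².
h = 0.1449 m
0.1449 m × (1 in / 0.02540 m) = 5.703 in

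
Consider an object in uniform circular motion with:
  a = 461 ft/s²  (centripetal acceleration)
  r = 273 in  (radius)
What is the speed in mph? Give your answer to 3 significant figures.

69.8 mph

Solving a = v²/r for v: v = √(a·r).
a = 461 ft/s² = 140.5 m/s²; r = 273 in = 6.934 m.
v = 31.21 m/s
31.21 m/s × (1 mph / 0.4470 m/s) = 69.82 mph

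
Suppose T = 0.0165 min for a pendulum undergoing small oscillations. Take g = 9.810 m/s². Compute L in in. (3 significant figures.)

9.59 in

Rearranging: L = g·(T/2π)².
T = 0.0165 min = 0.9900 s; g = 9.810 m/s².
L = 0.2435 m
0.2435 m × (1 in / 0.02540 m) = 9.588 in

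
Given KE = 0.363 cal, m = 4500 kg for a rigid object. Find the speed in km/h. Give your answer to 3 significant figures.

0.0935 km/h

Rearranging: v = √(2·KE/m).
KE = 0.363 cal = 1.519 J; m = 4500 kg.
v = 0.02598 m/s
0.02598 m/s × (1 km/h / 0.2778 m/s) = 0.09353 km/h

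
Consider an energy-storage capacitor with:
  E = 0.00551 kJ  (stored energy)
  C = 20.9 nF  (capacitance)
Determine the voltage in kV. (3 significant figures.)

23.0 kV

Rearranging: V = √(2E/C).
E = 0.00551 kJ = 5.510 J; C = 20.9 nF = 2.090×10^-8 F.
V = 22962 V
22962 V × (1 kV / 1000 V) = 22.96 kV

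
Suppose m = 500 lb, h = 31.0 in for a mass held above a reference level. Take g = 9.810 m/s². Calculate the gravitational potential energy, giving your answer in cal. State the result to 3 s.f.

PE is given directly by: PE = mgh.
m = 500 lb = 226.8 kg; h = 31.0 in = 0.7874 m; g = 9.810 m/s².
PE = 1752 J
1752 J × (1 cal / 4.184 J) = 418.7 cal

419 cal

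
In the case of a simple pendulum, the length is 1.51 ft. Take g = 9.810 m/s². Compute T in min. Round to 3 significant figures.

0.0227 min

Directly: T = 2π√(L/g).
L = 1.51 ft = 0.4602 m; g = 9.810 m/s².
T = 1.361 s
1.361 s × (1 min / 60.00 s) = 0.02268 min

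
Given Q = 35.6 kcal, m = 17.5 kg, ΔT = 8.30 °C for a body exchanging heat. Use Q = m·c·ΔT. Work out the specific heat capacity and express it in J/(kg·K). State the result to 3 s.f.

Rearranging Q = m·c·ΔT for c: c = Q/(m·ΔT).
Q = 35.6 kcal = 1.490×10^5 J; m = 17.5 kg; ΔT = 8.30 °C = 8.300 K.
c = 1025 J/(kg·K)

1030 J/(kg·K)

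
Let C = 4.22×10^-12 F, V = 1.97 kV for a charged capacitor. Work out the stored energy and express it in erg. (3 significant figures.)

E is given directly by: E = ½CV².
C = 4.22×10^-12 F; V = 1.97 kV = 1970 V.
E = 8.189×10^-6 J
8.189×10^-6 J × (1 erg / 1.000×10^-7 J) = 81.89 erg

81.9 erg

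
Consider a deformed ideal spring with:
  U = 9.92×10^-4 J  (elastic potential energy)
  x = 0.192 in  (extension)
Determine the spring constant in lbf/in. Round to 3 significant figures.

0.476 lbf/in

Rearranging U = ½k·x² for k: k = 2U/x².
U = 9.92×10^-4 J; x = 0.192 in = 0.004877 m.
k = 83.42 N/m
83.42 N/m × (1 lbf/in / 175.1 N/m) = 0.4763 lbf/in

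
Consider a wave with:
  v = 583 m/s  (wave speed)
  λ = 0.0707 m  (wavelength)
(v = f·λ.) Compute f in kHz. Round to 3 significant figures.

Rearranging v = f·λ for f: f = v/λ.
v = 583 m/s; λ = 0.0707 m.
f = 8246 Hz
8246 Hz × (1 kHz / 1000 Hz) = 8.246 kHz

8.25 kHz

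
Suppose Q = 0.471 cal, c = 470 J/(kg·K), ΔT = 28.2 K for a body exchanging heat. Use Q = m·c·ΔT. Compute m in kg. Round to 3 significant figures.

Rearranging Q = m·c·ΔT for m: m = Q/(c·ΔT).
Q = 0.471 cal = 1.971 J; c = 470 J/(kg·K); ΔT = 28.2 K.
m = 1.487×10^-4 kg

1.49×10^-4 kg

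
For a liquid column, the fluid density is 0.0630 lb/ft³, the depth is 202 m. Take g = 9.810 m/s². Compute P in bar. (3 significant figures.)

Directly: P = ρgh.
ρ = 0.0630 lb/ft³ = 1.009 kg/m³; h = 202 m; g = 9.810 m/s².
P = 2000 Pa
2000 Pa × (1 bar / 1.000×10^5 Pa) = 0.02000 bar

0.0200 bar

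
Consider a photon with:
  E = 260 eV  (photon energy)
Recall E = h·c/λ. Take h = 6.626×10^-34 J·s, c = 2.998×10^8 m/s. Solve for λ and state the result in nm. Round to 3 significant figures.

Solving E = h·c/λ for λ: λ = hc/E.
E = 260 eV = 4.166×10^-17 J; h = 6.626×10^-34 J·s; c = 2.998×10^8 m/s.
λ = 4.769×10^-9 m
4.769×10^-9 m × (1 nm / 1.000×10^-9 m) = 4.769 nm

4.77 nm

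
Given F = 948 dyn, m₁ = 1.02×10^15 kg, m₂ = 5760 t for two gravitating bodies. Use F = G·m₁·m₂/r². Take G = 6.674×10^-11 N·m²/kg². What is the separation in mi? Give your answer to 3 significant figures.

Solving F = G·m₁·m₂/r² for r: r = √(G·m₁m₂/F).
F = 948 dyn = 0.009480 N; m₁ = 1.02×10^15 kg; m₂ = 5760 t = 5.760×10^6 kg; G = 6.674×10^-11 N·m²/kg².
r = 6.431×10^6 m
6.431×10^6 m × (1 mi / 1609 m) = 3996 mi

4000 mi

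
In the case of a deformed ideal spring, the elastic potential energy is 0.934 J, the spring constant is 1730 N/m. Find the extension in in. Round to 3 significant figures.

Solving U = ½k·x² for x: x = √(2U/k).
U = 0.934 J; k = 1730 N/m.
x = 0.03286 m
0.03286 m × (1 in / 0.02540 m) = 1.294 in

1.29 in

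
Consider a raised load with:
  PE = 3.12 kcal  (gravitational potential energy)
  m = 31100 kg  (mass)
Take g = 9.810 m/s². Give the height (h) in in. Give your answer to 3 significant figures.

Rearranging: h = PE/(m·g).
PE = 3.12 kcal = 13054 J; m = 31100 kg; g = 9.810 m/s².
h = 0.04279 m
0.04279 m × (1 in / 0.02540 m) = 1.685 in

1.68 in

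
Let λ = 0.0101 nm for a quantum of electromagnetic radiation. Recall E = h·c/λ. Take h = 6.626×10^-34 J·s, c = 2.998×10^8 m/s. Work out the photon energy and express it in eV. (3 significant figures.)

1.23×10^5 eV

E is given directly by: E = hc/λ.
λ = 0.0101 nm = 1.010×10^-11 m; h = 6.626×10^-34 J·s; c = 2.998×10^8 m/s.
E = 1.967×10^-14 J
1.967×10^-14 J × (1 eV / 1.602×10^-19 J) = 1.228×10^5 eV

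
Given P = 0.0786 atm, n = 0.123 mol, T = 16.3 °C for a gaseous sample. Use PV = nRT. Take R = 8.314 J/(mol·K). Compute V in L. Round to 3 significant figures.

37.2 L

Rearranging: V = nRT/P.
P = 0.0786 atm = 7964 Pa; n = 0.123 mol; T = 16.3 °C = 289.4 K; R = 8.314 J/(mol·K).
V = 0.03717 m³
0.03717 m³ × (1 L / 0.001000 m³) = 37.17 L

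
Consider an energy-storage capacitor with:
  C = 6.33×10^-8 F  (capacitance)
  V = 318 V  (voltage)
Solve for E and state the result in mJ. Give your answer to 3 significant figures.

3.20 mJ

Directly: E = ½CV².
C = 6.33×10^-8 F; V = 318 V.
E = 0.003201 J
0.003201 J × (1 mJ / 0.001000 J) = 3.201 mJ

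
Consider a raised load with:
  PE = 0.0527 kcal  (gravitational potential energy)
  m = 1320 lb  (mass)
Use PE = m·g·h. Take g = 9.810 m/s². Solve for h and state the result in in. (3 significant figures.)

Solving PE = m·g·h for h: h = PE/(m·g).
PE = 0.0527 kcal = 220.5 J; m = 1320 lb = 598.7 kg; g = 9.810 m/s².
h = 0.03754 m
0.03754 m × (1 in / 0.02540 m) = 1.478 in

1.48 in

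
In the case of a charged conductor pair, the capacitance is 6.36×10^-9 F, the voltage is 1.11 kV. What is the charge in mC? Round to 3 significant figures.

0.00706 mC

Solving C = Q/V for Q: Q = CV.
C = 6.36×10^-9 F; V = 1.11 kV = 1110 V.
Q = 7.060×10^-6 C  (the unit combination reduces to A·s = C)
7.060×10^-6 C × (1 mC / 0.001000 C) = 0.007060 mC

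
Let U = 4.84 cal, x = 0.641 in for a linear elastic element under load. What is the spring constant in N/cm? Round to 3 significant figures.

1530 N/cm

Rearranging: k = 2U/x².
U = 4.84 cal = 20.25 J; x = 0.641 in = 0.01628 m.
k = 1.528×10^5 N/m
1.528×10^5 N/m × (1 N/cm / 100.0 N/m) = 1528 N/cm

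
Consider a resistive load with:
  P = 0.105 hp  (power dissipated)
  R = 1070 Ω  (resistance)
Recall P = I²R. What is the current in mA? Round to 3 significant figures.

Rearranging P = I²R for I: I = √(P/R).
P = 0.105 hp = 78.30 W; R = 1070 Ω.
I = 0.2705 A
0.2705 A × (1 mA / 0.001000 A) = 270.5 mA

271 mA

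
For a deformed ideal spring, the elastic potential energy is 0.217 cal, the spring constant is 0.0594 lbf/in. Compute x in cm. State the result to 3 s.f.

Rearranging U = ½k·x² for x: x = √(2U/k).
U = 0.217 cal = 0.9079 J; k = 0.0594 lbf/in = 10.40 N/m.
x = 0.4178 m
0.4178 m × (1 cm / 0.01000 m) = 41.78 cm

41.8 cm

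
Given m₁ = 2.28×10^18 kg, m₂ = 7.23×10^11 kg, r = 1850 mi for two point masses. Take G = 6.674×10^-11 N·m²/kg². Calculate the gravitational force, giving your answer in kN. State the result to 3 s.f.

12400 kN

F is given directly by: F = Gm₁m₂/r².
m₁ = 2.28×10^18 kg; m₂ = 7.23×10^11 kg; r = 1850 mi = 2.977×10^6 m; G = 6.674×10^-11 N·m²/kg².
F = 1.241×10^7 N
1.241×10^7 N × (1 kN / 1000 N) = 12411 kN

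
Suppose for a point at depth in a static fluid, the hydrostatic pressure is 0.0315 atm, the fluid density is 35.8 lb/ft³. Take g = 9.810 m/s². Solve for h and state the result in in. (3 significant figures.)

22.3 in

Rearranging: h = P/(ρ·g).
P = 0.0315 atm = 3192 Pa; ρ = 35.8 lb/ft³ = 573.5 kg/m³; g = 9.810 m/s².
h = 0.5674 m
0.5674 m × (1 in / 0.02540 m) = 22.34 in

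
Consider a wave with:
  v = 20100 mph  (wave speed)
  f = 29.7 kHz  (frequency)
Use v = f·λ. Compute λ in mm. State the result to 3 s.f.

303 mm

Solving v = f·λ for λ: λ = v/f.
v = 20100 mph = 8986 m/s; f = 29.7 kHz = 29700 Hz.
λ = 0.3025 m
0.3025 m × (1 mm / 0.001000 m) = 302.5 mm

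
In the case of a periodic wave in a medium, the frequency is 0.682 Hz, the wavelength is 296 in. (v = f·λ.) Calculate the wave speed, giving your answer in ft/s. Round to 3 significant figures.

16.8 ft/s

Directly: v = fλ.
f = 0.682 Hz; λ = 296 in = 7.518 m.
v = 5.128 m/s
5.128 m/s × (1 ft/s / 0.3048 m/s) = 16.82 ft/s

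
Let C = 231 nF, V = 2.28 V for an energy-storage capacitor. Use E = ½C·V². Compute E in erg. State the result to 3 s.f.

6.00 erg

E is given directly by: E = ½CV².
C = 231 nF = 2.310×10^-7 F; V = 2.28 V.
E = 6.004×10^-7 J
6.004×10^-7 J × (1 erg / 1.000×10^-7 J) = 6.004 erg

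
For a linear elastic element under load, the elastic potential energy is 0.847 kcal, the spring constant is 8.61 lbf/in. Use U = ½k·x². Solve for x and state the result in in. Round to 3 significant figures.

85.4 in

Rearranging U = ½k·x² for x: x = √(2U/k).
U = 0.847 kcal = 3544 J; k = 8.61 lbf/in = 1508 N/m.
x = 2.168 m
2.168 m × (1 in / 0.02540 m) = 85.36 in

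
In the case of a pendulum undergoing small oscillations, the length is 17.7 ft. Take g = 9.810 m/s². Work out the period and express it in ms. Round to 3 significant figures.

4660 ms

Directly: T = 2π√(L/g).
L = 17.7 ft = 5.395 m; g = 9.810 m/s².
T = 4.660 s
4.660 s × (1 ms / 0.001000 s) = 4660 ms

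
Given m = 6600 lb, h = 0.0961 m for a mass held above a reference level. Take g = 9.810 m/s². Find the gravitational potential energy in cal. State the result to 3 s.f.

Directly: PE = mgh.
m = 6600 lb = 2994 kg; h = 0.0961 m; g = 9.810 m/s².
PE = 2822 J
2822 J × (1 cal / 4.184 J) = 674.5 cal

675 cal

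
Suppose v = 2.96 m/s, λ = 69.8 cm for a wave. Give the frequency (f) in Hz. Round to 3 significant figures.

Rearranging: f = v/λ.
v = 2.96 m/s; λ = 69.8 cm = 0.6980 m.
f = 4.241 Hz

4.24 Hz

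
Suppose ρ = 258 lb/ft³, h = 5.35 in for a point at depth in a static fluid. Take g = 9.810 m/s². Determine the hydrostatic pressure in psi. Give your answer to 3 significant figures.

0.799 psi

P is given directly by: P = ρgh.
ρ = 258 lb/ft³ = 4133 kg/m³; h = 5.35 in = 0.1359 m; g = 9.810 m/s².
P = 5509 Pa
5509 Pa × (1 psi / 6895 Pa) = 0.7991 psi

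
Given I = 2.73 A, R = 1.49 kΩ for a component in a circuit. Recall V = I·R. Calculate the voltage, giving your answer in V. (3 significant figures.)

4070 V

V is given directly by: V = IR.
I = 2.73 A; R = 1.49 kΩ = 1490 Ω.
V = 4068 V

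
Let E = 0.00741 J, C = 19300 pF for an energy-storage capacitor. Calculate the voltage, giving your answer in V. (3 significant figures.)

Solving E = ½C·V² for V: V = √(2E/C).
E = 0.00741 J; C = 19300 pF = 1.930×10^-8 F.
V = 876.3 V  (the unit combination reduces to kg·m²/(A·s³) = V)

876 V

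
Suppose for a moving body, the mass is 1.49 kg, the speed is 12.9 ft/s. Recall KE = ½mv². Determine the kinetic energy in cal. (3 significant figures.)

KE is given directly by: KE = ½mv².
m = 1.49 kg; v = 12.9 ft/s = 3.932 m/s.
KE = 11.52 J  (the unit combination reduces to kg·m²/s² = J)
11.52 J × (1 cal / 4.184 J) = 2.753 cal

2.75 cal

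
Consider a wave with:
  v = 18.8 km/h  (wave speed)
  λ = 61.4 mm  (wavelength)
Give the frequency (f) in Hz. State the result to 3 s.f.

85.1 Hz

Solving v = f·λ for f: f = v/λ.
v = 18.8 km/h = 5.222 m/s; λ = 61.4 mm = 0.06140 m.
f = 85.05 Hz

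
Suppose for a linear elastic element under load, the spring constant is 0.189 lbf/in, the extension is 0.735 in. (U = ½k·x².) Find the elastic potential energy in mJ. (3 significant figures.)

Directly: U = ½kx².
k = 0.189 lbf/in = 33.10 N/m; x = 0.735 in = 0.01867 m.
U = 0.005768 J  (the unit combination reduces to kg·m²/s² = J)
0.005768 J × (1 mJ / 0.001000 J) = 5.768 mJ

5.77 mJ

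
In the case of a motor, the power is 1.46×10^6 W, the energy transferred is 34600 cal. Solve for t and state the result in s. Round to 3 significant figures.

0.0992 s

Solving P = W/t for t: t = W/P.
P = 1.46×10^6 W; W = 34600 cal = 1.448×10^5 J.
t = 0.09916 s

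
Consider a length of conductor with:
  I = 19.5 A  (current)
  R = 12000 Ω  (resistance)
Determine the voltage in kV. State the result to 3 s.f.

Directly: V = IR.
I = 19.5 A; R = 12000 Ω.
V = 2.340×10^5 V
2.340×10^5 V × (1 kV / 1000 V) = 234.0 kV

234 kV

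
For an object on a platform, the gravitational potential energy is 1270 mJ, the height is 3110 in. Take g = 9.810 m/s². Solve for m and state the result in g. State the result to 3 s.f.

Solving PE = m·g·h for m: m = PE/(g·h).
PE = 1270 mJ = 1.270 J; h = 3110 in = 78.99 m; g = 9.810 m/s².
m = 0.001639 kg
0.001639 kg × (1 g / 0.001000 kg) = 1.639 g

1.64 g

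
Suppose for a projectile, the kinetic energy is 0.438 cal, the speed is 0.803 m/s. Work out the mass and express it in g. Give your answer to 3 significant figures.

Rearranging: m = 2·KE/v².
KE = 0.438 cal = 1.833 J; v = 0.803 m/s.
m = 5.684 kg
5.684 kg × (1 g / 0.001000 kg) = 5684 g

5680 g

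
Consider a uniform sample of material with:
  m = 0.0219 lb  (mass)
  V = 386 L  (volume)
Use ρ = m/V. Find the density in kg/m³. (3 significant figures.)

0.0257 kg/m³

Directly: ρ = m/V.
m = 0.0219 lb = 0.009934 kg; V = 386 L = 0.3860 m³.
ρ = 0.02573 kg/m³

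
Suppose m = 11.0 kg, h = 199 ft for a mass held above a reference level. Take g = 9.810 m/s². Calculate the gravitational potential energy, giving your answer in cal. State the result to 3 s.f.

PE is given directly by: PE = mgh.
m = 11.0 kg; h = 199 ft = 60.66 m; g = 9.810 m/s².
PE = 6545 J
6545 J × (1 cal / 4.184 J) = 1564 cal

1560 cal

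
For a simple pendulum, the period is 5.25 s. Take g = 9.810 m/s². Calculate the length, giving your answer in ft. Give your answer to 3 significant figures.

22.5 ft

Rearranging T = 2π√(L/g) for L: L = g·(T/2π)².
T = 5.25 s; g = 9.810 m/s².
L = 6.849 m
6.849 m × (1 ft / 0.3048 m) = 22.47 ft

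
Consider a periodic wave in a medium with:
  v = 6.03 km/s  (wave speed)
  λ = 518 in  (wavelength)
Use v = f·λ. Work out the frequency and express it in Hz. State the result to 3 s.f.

458 Hz

Rearranging: f = v/λ.
v = 6.03 km/s = 6030 m/s; λ = 518 in = 13.16 m.
f = 458.3 Hz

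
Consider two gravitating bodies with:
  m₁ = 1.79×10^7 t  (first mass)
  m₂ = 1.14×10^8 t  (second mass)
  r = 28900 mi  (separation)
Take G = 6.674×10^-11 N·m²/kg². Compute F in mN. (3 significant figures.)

0.0630 mN

From Newton's law of gravitation: F = Gm₁m₂/r².
m₁ = 1.79×10^7 t = 1.790×10^10 kg; m₂ = 1.14×10^8 t = 1.140×10^11 kg; r = 28900 mi = 4.651×10^7 m; G = 6.674×10^-11 N·m²/kg².
F = 6.296×10^-5 N
6.296×10^-5 N × (1 mN / 0.001000 N) = 0.06296 mN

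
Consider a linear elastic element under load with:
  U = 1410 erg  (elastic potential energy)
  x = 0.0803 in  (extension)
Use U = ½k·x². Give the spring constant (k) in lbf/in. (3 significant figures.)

Rearranging U = ½k·x² for k: k = 2U/x².
U = 1410 erg = 1.410×10^-4 J; x = 0.0803 in = 0.002040 m.
k = 67.79 N/m
67.79 N/m × (1 lbf/in / 175.1 N/m) = 0.3871 lbf/in

0.387 lbf/in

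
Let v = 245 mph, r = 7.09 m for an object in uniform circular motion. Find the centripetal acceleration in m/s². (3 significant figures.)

a is given directly by: a = v²/r.
v = 245 mph = 109.5 m/s; r = 7.09 m.
a = 1692 m/s²

1690 m/s²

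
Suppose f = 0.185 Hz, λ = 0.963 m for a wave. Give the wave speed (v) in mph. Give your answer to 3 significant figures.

0.399 mph

Directly: v = fλ.
f = 0.185 Hz; λ = 0.963 m.
v = 0.1782 m/s
0.1782 m/s × (1 mph / 0.4470 m/s) = 0.3985 mph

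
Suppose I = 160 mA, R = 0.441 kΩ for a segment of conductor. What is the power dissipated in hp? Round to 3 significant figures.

P is given directly by: P = I²R.
I = 160 mA = 0.1600 A; R = 0.441 kΩ = 441.0 Ω.
P = 11.29 W  (the unit combination reduces to kg·m²/s³ = W)
11.29 W × (1 hp / 745.7 W) = 0.01514 hp

0.0151 hp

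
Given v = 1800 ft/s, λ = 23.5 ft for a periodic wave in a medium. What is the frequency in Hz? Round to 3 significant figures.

Rearranging v = f·λ for f: f = v/λ.
v = 1800 ft/s = 548.6 m/s; λ = 23.5 ft = 7.163 m.
f = 76.60 Hz

76.6 Hz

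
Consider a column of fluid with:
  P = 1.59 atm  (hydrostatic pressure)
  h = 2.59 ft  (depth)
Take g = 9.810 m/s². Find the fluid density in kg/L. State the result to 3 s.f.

Solving P = ρ·g·h for ρ: ρ = P/(g·h).
P = 1.59 atm = 1.611×10^5 Pa; h = 2.59 ft = 0.7894 m; g = 9.810 m/s².
ρ = 20803 kg/m³
20803 kg/m³ × (1 kg/L / 1000 kg/m³) = 20.80 kg/L

20.8 kg/L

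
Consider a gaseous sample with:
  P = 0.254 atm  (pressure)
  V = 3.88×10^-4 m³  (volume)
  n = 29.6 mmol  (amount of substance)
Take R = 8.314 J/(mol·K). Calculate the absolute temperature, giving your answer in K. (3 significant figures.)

40.6 K

From the ideal-gas law: T = PV/(nR).
P = 0.254 atm = 25737 Pa; V = 3.88×10^-4 m³; n = 29.6 mmol = 0.02960 mol; R = 8.314 J/(mol·K).
T = 40.58 K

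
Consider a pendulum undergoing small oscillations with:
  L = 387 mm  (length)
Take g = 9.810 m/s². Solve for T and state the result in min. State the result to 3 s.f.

T is given directly by: T = 2π√(L/g).
L = 387 mm = 0.3870 m; g = 9.810 m/s².
T = 1.248 s
1.248 s × (1 min / 60.00 s) = 0.02080 min

0.0208 min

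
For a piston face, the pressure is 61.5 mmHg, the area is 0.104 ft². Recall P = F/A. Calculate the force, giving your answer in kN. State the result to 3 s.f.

Rearranging: F = P·A.
P = 61.5 mmHg = 8199 Pa; A = 0.104 ft² = 0.009662 m².
F = 79.22 N  (the unit combination reduces to kg·m/s² = N)
79.22 N × (1 kN / 1000 N) = 0.07922 kN

0.0792 kN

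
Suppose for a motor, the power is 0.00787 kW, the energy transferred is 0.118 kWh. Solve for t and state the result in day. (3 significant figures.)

Rearranging P = W/t for t: t = W/P.
P = 0.00787 kW = 7.870 W; W = 0.118 kWh = 4.248×10^5 J.
t = 53977 s
53977 s × (1 day / 86400 s) = 0.6247 day

0.625 day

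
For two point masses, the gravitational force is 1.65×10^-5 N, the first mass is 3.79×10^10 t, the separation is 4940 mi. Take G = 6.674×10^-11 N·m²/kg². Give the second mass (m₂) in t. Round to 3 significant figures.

From Newton's law of gravitation: m₂ = F·r²/(G·m₁).
F = 1.65×10^-5 N; m₁ = 3.79×10^10 t = 3.790×10^13 kg; r = 4940 mi = 7.950×10^6 m; G = 6.674×10^-11 N·m²/kg².
m₂ = 4.123×10^5 kg
4.123×10^5 kg × (1 t / 1000 kg) = 412.3 t

412 t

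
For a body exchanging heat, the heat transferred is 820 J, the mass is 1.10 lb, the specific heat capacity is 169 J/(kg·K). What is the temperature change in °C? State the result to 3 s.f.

Rearranging Q = m·c·ΔT for ΔT: ΔT = Q/(m·c).
Q = 820 J; m = 1.10 lb = 0.4990 kg; c = 169 J/(kg·K).
ΔT = 9.725 K
Since 1 °C = 1 K, 9.725 °C.

9.72 °C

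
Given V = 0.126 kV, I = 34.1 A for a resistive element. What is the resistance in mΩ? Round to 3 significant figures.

3700 mΩ

Rearranging: R = V/I.
V = 0.126 kV = 126.0 V; I = 34.1 A.
R = 3.695 Ω
3.695 Ω × (1 mΩ / 0.001000 Ω) = 3695 mΩ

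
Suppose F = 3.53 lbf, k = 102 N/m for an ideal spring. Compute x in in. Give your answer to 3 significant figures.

Solving F = k·x for x: x = F/k.
F = 3.53 lbf = 15.70 N; k = 102 N/m.
x = 0.1539 m
0.1539 m × (1 in / 0.02540 m) = 6.061 in

6.06 in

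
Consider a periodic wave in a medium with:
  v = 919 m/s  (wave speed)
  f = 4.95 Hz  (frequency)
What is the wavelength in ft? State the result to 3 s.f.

609 ft

Solving v = f·λ for λ: λ = v/f.
v = 919 m/s; f = 4.95 Hz.
λ = 185.7 m
185.7 m × (1 ft / 0.3048 m) = 609.1 ft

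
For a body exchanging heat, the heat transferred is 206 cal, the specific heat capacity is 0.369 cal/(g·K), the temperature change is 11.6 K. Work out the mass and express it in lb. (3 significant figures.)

0.106 lb

Rearranging Q = m·c·ΔT for m: m = Q/(c·ΔT).
Q = 206 cal = 861.9 J; c = 0.369 cal/(g·K) = 1544 J/(kg·K); ΔT = 11.6 K.
m = 0.04813 kg
0.04813 kg × (1 lb / 0.4536 kg) = 0.1061 lb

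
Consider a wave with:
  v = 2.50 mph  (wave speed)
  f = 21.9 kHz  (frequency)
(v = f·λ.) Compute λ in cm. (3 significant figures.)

Rearranging v = f·λ for λ: λ = v/f.
v = 2.50 mph = 1.118 m/s; f = 21.9 kHz = 21900 Hz.
λ = 5.103×10^-5 m
5.103×10^-5 m × (1 cm / 0.01000 m) = 0.005103 cm

0.00510 cm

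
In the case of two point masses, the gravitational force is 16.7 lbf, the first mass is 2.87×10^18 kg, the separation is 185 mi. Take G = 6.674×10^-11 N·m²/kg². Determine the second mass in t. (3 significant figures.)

34.4 t

Solving F = G·m₁·m₂/r² for m₂: m₂ = F·r²/(G·m₁).
F = 16.7 lbf = 74.29 N; m₁ = 2.87×10^18 kg; r = 185 mi = 2.977×10^5 m; G = 6.674×10^-11 N·m²/kg².
m₂ = 34378 kg
34378 kg × (1 t / 1000 kg) = 34.38 t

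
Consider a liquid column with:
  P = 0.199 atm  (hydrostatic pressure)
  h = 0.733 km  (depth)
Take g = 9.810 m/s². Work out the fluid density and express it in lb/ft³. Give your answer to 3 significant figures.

0.175 lb/ft³

Rearranging P = ρ·g·h for ρ: ρ = P/(g·h).
P = 0.199 atm = 20164 Pa; h = 0.733 km = 733.0 m; g = 9.810 m/s².
ρ = 2.804 kg/m³
2.804 kg/m³ × (1 lb/ft³ / 16.02 kg/m³) = 0.1751 lb/ft³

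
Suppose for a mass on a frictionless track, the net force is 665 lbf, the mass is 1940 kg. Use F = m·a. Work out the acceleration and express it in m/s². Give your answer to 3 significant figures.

1.52 m/s²

From Newton's second law: a = F/m.
F = 665 lbf = 2958 N; m = 1940 kg.
a = 1.525 m/s²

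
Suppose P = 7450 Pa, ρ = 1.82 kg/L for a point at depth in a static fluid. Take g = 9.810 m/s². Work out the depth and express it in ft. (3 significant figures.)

1.37 ft

Rearranging: h = P/(ρ·g).
P = 7450 Pa; ρ = 1.82 kg/L = 1820 kg/m³; g = 9.810 m/s².
h = 0.4173 m
0.4173 m × (1 ft / 0.3048 m) = 1.369 ft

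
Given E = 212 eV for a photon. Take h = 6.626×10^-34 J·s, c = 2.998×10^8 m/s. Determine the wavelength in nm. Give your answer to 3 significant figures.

Solving E = h·c/λ for λ: λ = hc/E.
E = 212 eV = 3.397×10^-17 J; h = 6.626×10^-34 J·s; c = 2.998×10^8 m/s.
λ = 5.848×10^-9 m
5.848×10^-9 m × (1 nm / 1.000×10^-9 m) = 5.848 nm

5.85 nm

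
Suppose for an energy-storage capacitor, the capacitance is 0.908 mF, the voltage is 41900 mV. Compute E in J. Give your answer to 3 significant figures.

0.797 J

E is given directly by: E = ½CV².
C = 0.908 mF = 9.080×10^-4 F; V = 41900 mV = 41.90 V.
E = 0.7970 J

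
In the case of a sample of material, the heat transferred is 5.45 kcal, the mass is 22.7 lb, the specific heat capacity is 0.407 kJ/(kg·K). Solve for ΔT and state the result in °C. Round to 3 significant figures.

5.44 °C

Rearranging Q = m·c·ΔT for ΔT: ΔT = Q/(m·c).
Q = 5.45 kcal = 22803 J; m = 22.7 lb = 10.30 kg; c = 0.407 kJ/(kg·K) = 407.0 J/(kg·K).
ΔT = 5.441 K
Since 1 °C = 1 K, 5.441 °C.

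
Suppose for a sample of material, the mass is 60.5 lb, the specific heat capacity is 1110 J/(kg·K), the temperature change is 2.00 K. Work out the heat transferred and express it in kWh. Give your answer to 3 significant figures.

Directly: Q = mcΔT.
m = 60.5 lb = 27.44 kg; c = 1110 J/(kg·K); ΔT = 2.00 K.
Q = 60922 J
60922 J × (1 kWh / 3.600×10^6 J) = 0.01692 kWh

0.0169 kWh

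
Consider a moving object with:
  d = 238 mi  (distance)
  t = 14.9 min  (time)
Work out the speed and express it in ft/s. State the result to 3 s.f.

1410 ft/s

v is given directly by: v = d/t.
d = 238 mi = 3.830×10^5 m; t = 14.9 min = 894.0 s.
v = 428.4 m/s
428.4 m/s × (1 ft/s / 0.3048 m/s) = 1406 ft/s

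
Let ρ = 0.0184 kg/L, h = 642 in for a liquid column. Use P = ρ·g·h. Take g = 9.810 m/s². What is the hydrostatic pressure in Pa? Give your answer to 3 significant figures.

Directly: P = ρgh.
ρ = 0.0184 kg/L = 18.40 kg/m³; h = 642 in = 16.31 m; g = 9.810 m/s².
P = 2943 Pa

2940 Pa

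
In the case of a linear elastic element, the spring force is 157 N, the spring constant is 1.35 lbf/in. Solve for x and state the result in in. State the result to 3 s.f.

26.1 in

From Hooke's law: x = F/k.
F = 157 N; k = 1.35 lbf/in = 236.4 N/m.
x = 0.6641 m
0.6641 m × (1 in / 0.02540 m) = 26.14 in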